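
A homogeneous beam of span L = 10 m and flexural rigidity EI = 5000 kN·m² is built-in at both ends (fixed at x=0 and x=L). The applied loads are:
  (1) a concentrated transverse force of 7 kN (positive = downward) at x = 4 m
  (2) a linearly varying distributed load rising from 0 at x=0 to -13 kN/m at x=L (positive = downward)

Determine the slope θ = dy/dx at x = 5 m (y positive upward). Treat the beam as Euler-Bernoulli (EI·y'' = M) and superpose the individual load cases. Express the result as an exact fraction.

θ(5) = 2297/1200000 rad

Load 1 — point force P=7 kN at a=4 m (b=L-a=6):
  θ_1 = Pa²(L-x)(2bL-(3b+a)(L-x))/(2L³EI)  [x>a] = 7·4²·(10-5)·(2·6·10-(3·6+4)·(10-5))/(2·10³·5000) = 7/12500 rad
Load 2 — triangular load w₀=-13 kN/m (0→w₀ over full span):
  θ_2 = -w₀(2x(L-x)(L-2x)(x+2L)+x²(L-x)²)/(120LEI) = -(-13)·(2·5·(10-5)·(10-2·5)·(5+2·10)+5²·(10-5)²)/(120·10·5000) = 13/9600 rad
Superposition: θ = Σ θ_i = 2297/1200000 rad ≈ 0.001914 rad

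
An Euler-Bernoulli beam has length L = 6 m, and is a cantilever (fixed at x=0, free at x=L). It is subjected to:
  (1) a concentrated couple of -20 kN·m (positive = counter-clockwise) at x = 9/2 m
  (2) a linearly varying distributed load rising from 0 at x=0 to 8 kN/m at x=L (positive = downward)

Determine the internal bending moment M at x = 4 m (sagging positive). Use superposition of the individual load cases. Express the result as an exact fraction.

Load 1 — applied couple M₀=-20 kN·m at a=9/2 m (b=L-a=3/2):
  M_1 = M₀  [x≤a] = (-20) = -20 kN·m
Load 2 — triangular load w₀=8 kN/m (0→w₀ over full span):
  M_2 = w₀Lx/2 - w₀L²/3 - w₀x³/(6L) = 8·6·4/2 - 8·6²/3 - 8·4³/(6·6) = -128/9 kN·m
Superposition: M = Σ M_i = -308/9 kN·m ≈ -34.222222 kN·m

M(4) = -308/9 kN·m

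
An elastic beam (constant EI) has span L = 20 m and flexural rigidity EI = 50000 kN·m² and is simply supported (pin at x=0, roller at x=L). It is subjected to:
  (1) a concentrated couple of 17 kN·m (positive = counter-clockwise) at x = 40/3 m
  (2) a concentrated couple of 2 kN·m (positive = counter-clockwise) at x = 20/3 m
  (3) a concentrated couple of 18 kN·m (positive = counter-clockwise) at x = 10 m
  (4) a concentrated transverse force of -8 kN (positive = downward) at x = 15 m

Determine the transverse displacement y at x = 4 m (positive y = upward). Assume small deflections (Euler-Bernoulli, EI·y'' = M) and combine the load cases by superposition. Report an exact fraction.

y(4) = 833/140625 m

Load 1 — applied couple M₀=17 kN·m at a=40/3 m (b=L-a=20/3):
  y_1 = (M₀x³/(6L)+C₁x)/EI  [x≤a] with C₁=M₀(3b²-L²)/(6L)=-340/9 = (17·4³/(6·20)+(-340/9)·4)/50000 = -799/281250 m
Load 2 — applied couple M₀=2 kN·m at a=20/3 m (b=L-a=40/3):
  y_2 = (M₀x³/(6L)+C₁x)/EI  [x≤a] with C₁=M₀(3b²-L²)/(6L)=20/9 = (2·4³/(6·20)+(20/9)·4)/50000 = 28/140625 m
Load 3 — applied couple M₀=18 kN·m at a=10 m (b=L-a=10):
  y_3 = (M₀x³/(6L)+C₁x)/EI  [x≤a] with C₁=M₀(3b²-L²)/(6L)=-15 = (18·4³/(6·20)+(-15)·4)/50000 = -63/62500 m
Load 4 — point force P=-8 kN at a=15 m (b=L-a=5):
  y_4 = -Pbx(L²-b²-x²)/(6LEI)  [x≤a] = -(-8)·5·4·(20²-5²-4²)/(6·20·50000) = 359/37500 m
Superposition: y = Σ y_i = 833/140625 m ≈ 0.005924 m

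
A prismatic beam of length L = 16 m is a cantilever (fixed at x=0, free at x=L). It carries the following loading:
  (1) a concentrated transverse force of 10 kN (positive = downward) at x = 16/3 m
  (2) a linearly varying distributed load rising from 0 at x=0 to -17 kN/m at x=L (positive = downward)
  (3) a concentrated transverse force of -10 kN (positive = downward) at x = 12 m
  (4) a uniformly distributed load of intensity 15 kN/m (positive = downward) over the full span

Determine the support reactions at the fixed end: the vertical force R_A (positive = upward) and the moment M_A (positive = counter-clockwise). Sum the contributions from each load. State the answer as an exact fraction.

R_A = 104 kN, M_A = 1208/3 kN·m

Load 1 — point force P=10 kN at a=16/3 m (b=L-a=32/3):
  R_A = P = 10 kN
  M_A = Pa = 10·(16/3) = 160/3 kN·m
Load 2 — triangular load w₀=-17 kN/m (0→w₀ over full span):
  R_A = w₀L/2 = (-17)·16/2 = -136 kN
  M_A = w₀L²/3 = (-17)·16²/3 = -4352/3 kN·m
Load 3 — point force P=-10 kN at a=12 m (b=L-a=4):
  R_A = P = (-10) = -10 kN
  M_A = Pa = (-10)·12 = -120 kN·m
Load 4 — uniform load w=15 kN/m over full span:
  R_A = wL = 15·16 = 240 kN
  M_A = wL²/2 = 15·16²/2 = 1920 kN·m
Superposition: R_A = 104 kN, M_A = 1208/3 kN·m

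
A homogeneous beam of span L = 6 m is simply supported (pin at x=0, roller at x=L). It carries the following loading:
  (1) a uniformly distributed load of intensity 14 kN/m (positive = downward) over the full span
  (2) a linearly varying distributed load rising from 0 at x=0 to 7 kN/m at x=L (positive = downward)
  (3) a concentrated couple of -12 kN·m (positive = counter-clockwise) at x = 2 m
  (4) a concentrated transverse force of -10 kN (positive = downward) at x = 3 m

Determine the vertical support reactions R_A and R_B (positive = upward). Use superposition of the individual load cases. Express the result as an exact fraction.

R_A = 42 kN, R_B = 53 kN

Load 1 — uniform load w=14 kN/m over full span:
  R_A = wL/2 = 14·6/2 = 42 kN
  R_B = wL/2 = 14·6/2 = 42 kN
Load 2 — triangular load w₀=7 kN/m (0→w₀ over full span):
  R_A = w₀L/6 = 7·6/6 = 7 kN
  R_B = w₀L/3 = 7·6/3 = 14 kN
Load 3 — applied couple M₀=-12 kN·m at a=2 m (b=L-a=4):
  R_A = M₀/L = (-12)/6 = -2 kN
  R_B = -M₀/L = -(-12)/6 = 2 kN
Load 4 — point force P=-10 kN at a=3 m (b=L-a=3):
  R_A = Pb/L = (-10)·3/6 = -5 kN
  R_B = Pa/L = (-10)·3/6 = -5 kN
Superposition: R_A = 42 kN, R_B = 53 kN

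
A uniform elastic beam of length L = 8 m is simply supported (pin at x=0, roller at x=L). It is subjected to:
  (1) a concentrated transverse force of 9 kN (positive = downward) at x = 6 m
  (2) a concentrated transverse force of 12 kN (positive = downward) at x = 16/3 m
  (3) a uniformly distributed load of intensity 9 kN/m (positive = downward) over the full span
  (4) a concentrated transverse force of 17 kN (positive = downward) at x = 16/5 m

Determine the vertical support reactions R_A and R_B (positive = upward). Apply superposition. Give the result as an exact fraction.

R_A = 1049/20 kN, R_B = 1151/20 kN

Load 1 — point force P=9 kN at a=6 m (b=L-a=2):
  R_A = Pb/L = 9·2/8 = 9/4 kN
  R_B = Pa/L = 9·6/8 = 27/4 kN
Load 2 — point force P=12 kN at a=16/3 m (b=L-a=8/3):
  R_A = Pb/L = 12·(8/3)/8 = 4 kN
  R_B = Pa/L = 12·(16/3)/8 = 8 kN
Load 3 — uniform load w=9 kN/m over full span:
  R_A = wL/2 = 9·8/2 = 36 kN
  R_B = wL/2 = 9·8/2 = 36 kN
Load 4 — point force P=17 kN at a=16/5 m (b=L-a=24/5):
  R_A = Pb/L = 17·(24/5)/8 = 51/5 kN
  R_B = Pa/L = 17·(16/5)/8 = 34/5 kN
Superposition: R_A = 1049/20 kN, R_B = 1151/20 kN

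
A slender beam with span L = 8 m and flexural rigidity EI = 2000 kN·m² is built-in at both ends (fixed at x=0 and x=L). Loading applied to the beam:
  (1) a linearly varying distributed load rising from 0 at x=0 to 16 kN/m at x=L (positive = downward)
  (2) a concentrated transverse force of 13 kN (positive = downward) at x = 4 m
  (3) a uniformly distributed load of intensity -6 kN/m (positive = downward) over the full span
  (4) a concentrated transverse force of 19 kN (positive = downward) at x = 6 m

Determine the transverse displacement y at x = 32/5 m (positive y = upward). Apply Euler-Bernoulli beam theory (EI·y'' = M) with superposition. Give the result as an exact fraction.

y(32/5) = -162309/7812500 m

Load 1 — triangular load w₀=16 kN/m (0→w₀ over full span):
  y_1 = -w₀x²(L-x)²(x+2L)/(120LEI) = -16·(32/5)²·(8-(32/5))²·((32/5)+2·8)/(120·8·2000) = -114688/5859375 m
Load 2 — point force P=13 kN at a=4 m (b=L-a=4):
  y_2 = -Pa²(L-x)²(3bL-(3b+a)(L-x))/(6L³EI)  [x>a] = -13·4²·(8-(32/5))²·(3·4·8-(3·4+4)·(8-(32/5)))/(6·8³·2000) = -286/46875 m
Load 3 — uniform load w=-6 kN/m over full span:
  y_3 = -wx²(L-x)²/(24EI) = -(-6)·(32/5)²·(8-(32/5))²/(24·2000) = 1024/78125 m
Load 4 — point force P=19 kN at a=6 m (b=L-a=2):
  y_4 = -Pa²(L-x)²(3bL-(3b+a)(L-x))/(6L³EI)  [x>a] = -19·6²·(8-(32/5))²·(3·2·8-(3·2+6)·(8-(32/5)))/(6·8³·2000) = -513/62500 m
Superposition: y = Σ y_i = -162309/7812500 m ≈ -0.020776 m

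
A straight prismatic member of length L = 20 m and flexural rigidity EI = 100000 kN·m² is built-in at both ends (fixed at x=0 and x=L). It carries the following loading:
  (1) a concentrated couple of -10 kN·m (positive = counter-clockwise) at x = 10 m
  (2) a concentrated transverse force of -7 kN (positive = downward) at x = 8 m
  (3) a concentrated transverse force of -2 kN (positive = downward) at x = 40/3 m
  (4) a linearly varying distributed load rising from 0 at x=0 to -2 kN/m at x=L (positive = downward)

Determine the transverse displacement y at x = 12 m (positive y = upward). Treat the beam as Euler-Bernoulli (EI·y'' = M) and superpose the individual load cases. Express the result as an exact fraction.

Load 1 — applied couple M₀=-10 kN·m at a=10 m (b=L-a=10):
  y_1 = (R_Ax³/6 - M_Ax²/2 - M₀(x-a)²/2)/EI  [x>a] with R_A=-3/4, M_A=-5/2 = ((-3/4)·12³/6 - (-5/2)·12²/2 - (-10)·(12-10)²/2)/100000 = -1/6250 m
Load 2 — point force P=-7 kN at a=8 m (b=L-a=12):
  y_2 = -Pa²(L-x)²(3bL-(3b+a)(L-x))/(6L³EI)  [x>a] = -(-7)·8²·(20-12)²·(3·12·20-(3·12+8)·(20-12))/(6·20³·100000) = 2576/1171875 m
Load 3 — point force P=-2 kN at a=40/3 m (b=L-a=20/3):
  y_3 = -Pb²x²(3aL-(3a+b)x)/(6L³EI)  [x≤a] = -(-2)·(20/3)²·12²·(3·(40/3)·20-(3·(40/3)+(20/3))·12)/(6·20³·100000) = 2/3125 m
Load 4 — triangular load w₀=-2 kN/m (0→w₀ over full span):
  y_4 = -w₀x²(L-x)²(x+2L)/(120LEI) = -(-2)·12²·(20-12)²·(12+2·20)/(120·20·100000) = 312/78125 m
Superposition: y = Σ y_i = 15637/2343750 m ≈ 0.006672 m

y(12) = 15637/2343750 m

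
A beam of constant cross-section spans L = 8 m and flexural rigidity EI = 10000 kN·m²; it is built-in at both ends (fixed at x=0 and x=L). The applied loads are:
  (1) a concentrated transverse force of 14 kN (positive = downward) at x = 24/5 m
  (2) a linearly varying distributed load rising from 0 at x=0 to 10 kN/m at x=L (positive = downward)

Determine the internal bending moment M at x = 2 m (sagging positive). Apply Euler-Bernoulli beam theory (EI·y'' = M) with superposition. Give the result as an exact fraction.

Load 1 — point force P=14 kN at a=24/5 m (b=L-a=16/5):
  M_1 = Pb²(3a+b)x/L³ - Pab²/L²  [x≤a] = 14·(16/5)²·(3·(24/5)+(16/5))·2/8³ - 14·(24/5)·(16/5)²/8² = -112/125 kN·m
Load 2 — triangular load w₀=10 kN/m (0→w₀ over full span):
  M_2 = 3w₀Lx/20 - w₀L²/30 - w₀x³/(6L) = 3·10·8·2/20 - 10·8²/30 - 10·2³/(6·8) = 1 kN·m
Superposition: M = Σ M_i = 13/125 kN·m ≈ 0.104000 kN·m

M(2) = 13/125 kN·m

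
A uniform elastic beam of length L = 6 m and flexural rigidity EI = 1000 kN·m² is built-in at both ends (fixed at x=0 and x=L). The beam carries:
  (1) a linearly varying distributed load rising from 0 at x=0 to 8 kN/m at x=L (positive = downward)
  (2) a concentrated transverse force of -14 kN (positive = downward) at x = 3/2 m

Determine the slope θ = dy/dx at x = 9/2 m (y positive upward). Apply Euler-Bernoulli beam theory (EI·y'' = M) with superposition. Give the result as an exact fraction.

θ(9/2) = 2223/640000 rad

Load 1 — triangular load w₀=8 kN/m (0→w₀ over full span):
  θ_1 = -w₀(2x(L-x)(L-2x)(x+2L)+x²(L-x)²)/(120LEI) = -8·(2·(9/2)·(6-(9/2))·(6-2·(9/2))·((9/2)+2·6)+(9/2)²·(6-(9/2))²)/(120·6·1000) = 1107/160000 rad
Load 2 — point force P=-14 kN at a=3/2 m (b=L-a=9/2):
  θ_2 = Pa²(L-x)(2bL-(3b+a)(L-x))/(2L³EI)  [x>a] = (-14)·(3/2)²·(6-(9/2))·(2·(9/2)·6-(3·(9/2)+(3/2))·(6-(9/2)))/(2·6³·1000) = -441/128000 rad
Superposition: θ = Σ θ_i = 2223/640000 rad ≈ 0.003473 rad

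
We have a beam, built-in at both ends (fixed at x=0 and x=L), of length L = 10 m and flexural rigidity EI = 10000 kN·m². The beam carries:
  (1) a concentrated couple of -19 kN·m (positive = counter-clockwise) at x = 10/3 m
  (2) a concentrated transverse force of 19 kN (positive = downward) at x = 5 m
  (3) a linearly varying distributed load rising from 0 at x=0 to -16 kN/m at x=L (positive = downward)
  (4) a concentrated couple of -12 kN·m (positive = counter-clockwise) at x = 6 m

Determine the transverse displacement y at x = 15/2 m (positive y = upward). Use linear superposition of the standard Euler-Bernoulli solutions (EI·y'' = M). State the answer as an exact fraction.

y(15/2) = 763/115200 m

Load 1 — applied couple M₀=-19 kN·m at a=10/3 m (b=L-a=20/3):
  y_1 = (R_Ax³/6 - M_Ax²/2 - M₀(x-a)²/2)/EI  [x>a] with R_A=-38/15, M_A=0 = ((-38/15)·(15/2)³/6 - 0·(15/2)²/2 - (-19)·((15/2)-(10/3))²/2)/10000 = -19/14400 m
Load 2 — point force P=19 kN at a=5 m (b=L-a=5):
  y_2 = -Pa²(L-x)²(3bL-(3b+a)(L-x))/(6L³EI)  [x>a] = -19·5²·(10-(15/2))²·(3·5·10-(3·5+5)·(10-(15/2)))/(6·10³·10000) = -19/3840 m
Load 3 — triangular load w₀=-16 kN/m (0→w₀ over full span):
  y_3 = -w₀x²(L-x)²(x+2L)/(120LEI) = -(-16)·(15/2)²·(10-(15/2))²·((15/2)+2·10)/(120·10·10000) = 33/2560 m
Load 4 — applied couple M₀=-12 kN·m at a=6 m (b=L-a=4):
  y_4 = (R_Ax³/6 - M_Ax²/2 - M₀(x-a)²/2)/EI  [x>a] with R_A=-216/125, M_A=-96/25 = ((-216/125)·(15/2)³/6 - (-96/25)·(15/2)²/2 - (-12)·((15/2)-6)²/2)/10000 = 0 m
Superposition: y = Σ y_i = 763/115200 m ≈ 0.006623 m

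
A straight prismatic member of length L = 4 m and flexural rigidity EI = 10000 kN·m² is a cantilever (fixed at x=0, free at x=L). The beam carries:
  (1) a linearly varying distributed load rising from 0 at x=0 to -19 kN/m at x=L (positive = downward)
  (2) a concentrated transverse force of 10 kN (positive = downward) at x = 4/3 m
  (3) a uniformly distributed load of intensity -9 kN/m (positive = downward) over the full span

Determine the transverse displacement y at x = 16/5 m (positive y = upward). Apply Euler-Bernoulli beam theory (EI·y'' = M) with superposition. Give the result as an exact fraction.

Load 1 — triangular load w₀=-19 kN/m (0→w₀ over full span):
  y_1 = (w₀Lx³/12-w₀L²x²/6-w₀x⁵/(120L))/EI = ((-19)·4·(16/5)³/12-(-19)·4²·(16/5)²/6-(-19)·(16/5)⁵/(120·4))/10000 = 950912/29296875 m
Load 2 — point force P=10 kN at a=4/3 m (b=L-a=8/3):
  y_2 = -Pa²(3x-a)/(6EI)  [x>a] = -10·(4/3)²·(3·(16/5)-(4/3))/(6·10000) = -124/50625 m
Load 3 — uniform load w=-9 kN/m over full span:
  y_3 = -wx²(x²-4Lx+6L²)/(24EI) = -(-9)·(16/5)²·((16/5)²-4·4·(16/5)+6·4²)/(24·10000) = 8256/390625 m
Superposition: y = Σ y_i = 40455524/791015625 m ≈ 0.051144 m

y(16/5) = 40455524/791015625 m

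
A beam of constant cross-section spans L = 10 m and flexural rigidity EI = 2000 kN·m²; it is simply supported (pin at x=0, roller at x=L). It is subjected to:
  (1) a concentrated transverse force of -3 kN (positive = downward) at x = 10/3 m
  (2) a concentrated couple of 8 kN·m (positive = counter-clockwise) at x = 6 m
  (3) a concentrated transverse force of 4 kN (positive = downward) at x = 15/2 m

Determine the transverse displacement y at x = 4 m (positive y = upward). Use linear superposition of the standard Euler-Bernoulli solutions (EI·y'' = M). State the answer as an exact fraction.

y(4) = -1633/180000 m

Load 1 — point force P=-3 kN at a=10/3 m (b=L-a=20/3):
  y_1 = -Pa(L-x)(2Lx-a²-x²)/(6LEI)  [x>a] = -(-3)·(10/3)·(10-4)·(2·10·4-(10/3)²-4²)/(6·10·2000) = 119/4500 m
Load 2 — applied couple M₀=8 kN·m at a=6 m (b=L-a=4):
  y_2 = (M₀x³/(6L)+C₁x)/EI  [x≤a] with C₁=M₀(3b²-L²)/(6L)=-104/15 = (8·4³/(6·10)+(-104/15)·4)/2000 = -6/625 m
Load 3 — point force P=4 kN at a=15/2 m (b=L-a=5/2):
  y_3 = -Pbx(L²-b²-x²)/(6LEI)  [x≤a] = -4·(5/2)·4·(10²-(5/2)²-4²)/(6·10·2000) = -311/12000 m
Superposition: y = Σ y_i = -1633/180000 m ≈ -0.009072 m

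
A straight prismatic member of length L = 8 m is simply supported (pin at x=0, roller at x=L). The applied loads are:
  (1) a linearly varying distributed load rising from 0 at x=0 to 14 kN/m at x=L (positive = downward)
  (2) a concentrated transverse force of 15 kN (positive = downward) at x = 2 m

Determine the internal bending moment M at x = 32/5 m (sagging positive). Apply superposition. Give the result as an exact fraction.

M(32/5) = 6126/125 kN·m

Load 1 — triangular load w₀=14 kN/m (0→w₀ over full span):
  M_1 = w₀Lx/6 - w₀x³/(6L) = 14·8·(32/5)/6 - 14·(32/5)³/(6·8) = 5376/125 kN·m
Load 2 — point force P=15 kN at a=2 m (b=L-a=6):
  M_2 = Pa(L-x)/L  [x>a] = 15·2·(8-(32/5))/8 = 6 kN·m
Superposition: M = Σ M_i = 6126/125 kN·m ≈ 49.008000 kN·m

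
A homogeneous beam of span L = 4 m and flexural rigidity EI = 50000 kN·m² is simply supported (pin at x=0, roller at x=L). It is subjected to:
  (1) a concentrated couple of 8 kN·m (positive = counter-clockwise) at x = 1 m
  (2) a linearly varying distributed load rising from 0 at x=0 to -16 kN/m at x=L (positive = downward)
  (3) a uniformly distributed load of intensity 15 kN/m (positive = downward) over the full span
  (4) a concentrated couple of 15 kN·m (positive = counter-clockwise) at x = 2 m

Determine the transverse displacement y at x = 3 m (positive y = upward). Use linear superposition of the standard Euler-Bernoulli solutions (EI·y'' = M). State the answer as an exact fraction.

y(3) = -119/600000 m

Load 1 — applied couple M₀=8 kN·m at a=1 m (b=L-a=3):
  y_1 = (M₀x³/(6L)-M₀(x-a)²/2+C₁x)/EI  [x>a] with C₁=M₀(3b²-L²)/(6L)=11/3 = (8·3³/(6·4)-8·(3-1)²/2+(11/3)·3)/50000 = 1/12500 m
Load 2 — triangular load w₀=-16 kN/m (0→w₀ over full span):
  y_2 = -w₀x(7L⁴-10L²x²+3x⁴)/(360LEI) = -(-16)·3·(7·4⁴-10·4²·3²+3·3⁴)/(360·4·50000) = 119/300000 m
Load 3 — uniform load w=15 kN/m over full span:
  y_3 = -wx(L³-2Lx²+x³)/(24EI) = -15·3·(4³-2·4·3²+3³)/(24·50000) = -57/80000 m
Load 4 — applied couple M₀=15 kN·m at a=2 m (b=L-a=2):
  y_4 = (M₀x³/(6L)-M₀(x-a)²/2+C₁x)/EI  [x>a] with C₁=M₀(3b²-L²)/(6L)=-5/2 = (15·3³/(6·4)-15·(3-2)²/2+(-5/2)·3)/50000 = 3/80000 m
Superposition: y = Σ y_i = -119/600000 m ≈ -0.000198 m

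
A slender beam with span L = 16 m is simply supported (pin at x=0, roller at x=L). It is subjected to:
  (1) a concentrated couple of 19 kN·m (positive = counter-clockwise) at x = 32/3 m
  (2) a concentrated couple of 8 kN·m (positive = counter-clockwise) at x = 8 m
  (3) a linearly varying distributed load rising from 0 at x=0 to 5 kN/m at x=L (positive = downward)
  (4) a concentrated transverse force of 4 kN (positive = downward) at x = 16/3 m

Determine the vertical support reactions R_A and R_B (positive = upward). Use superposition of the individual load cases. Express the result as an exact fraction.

Load 1 — applied couple M₀=19 kN·m at a=32/3 m (b=L-a=16/3):
  R_A = M₀/L = 19/16 kN
  R_B = -M₀/L = -19/16 kN
Load 2 — applied couple M₀=8 kN·m at a=8 m (b=L-a=8):
  R_A = M₀/L = 8/16 = 1/2 kN
  R_B = -M₀/L = -8/16 = -1/2 kN
Load 3 — triangular load w₀=5 kN/m (0→w₀ over full span):
  R_A = w₀L/6 = 5·16/6 = 40/3 kN
  R_B = w₀L/3 = 5·16/3 = 80/3 kN
Load 4 — point force P=4 kN at a=16/3 m (b=L-a=32/3):
  R_A = Pb/L = 4·(32/3)/16 = 8/3 kN
  R_B = Pa/L = 4·(16/3)/16 = 4/3 kN
Superposition: R_A = 283/16 kN, R_B = 421/16 kN

R_A = 283/16 kN, R_B = 421/16 kN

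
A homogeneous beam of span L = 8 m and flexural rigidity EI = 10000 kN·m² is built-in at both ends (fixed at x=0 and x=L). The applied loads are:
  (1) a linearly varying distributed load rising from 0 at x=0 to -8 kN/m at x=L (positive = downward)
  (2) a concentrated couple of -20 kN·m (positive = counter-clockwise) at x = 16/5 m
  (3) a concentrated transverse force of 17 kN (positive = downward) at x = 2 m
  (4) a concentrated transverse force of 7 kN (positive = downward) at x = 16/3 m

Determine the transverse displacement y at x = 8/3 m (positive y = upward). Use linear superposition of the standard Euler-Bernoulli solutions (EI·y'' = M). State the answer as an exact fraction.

y(8/3) = -533/1366875 m

Load 1 — triangular load w₀=-8 kN/m (0→w₀ over full span):
  y_1 = -w₀x²(L-x)²(x+2L)/(120LEI) = -(-8)·(8/3)²·(8-(8/3))²·((8/3)+2·8)/(120·8·10000) = 7168/2278125 m
Load 2 — applied couple M₀=-20 kN·m at a=16/5 m (b=L-a=24/5):
  y_2 = (R_Ax³/6 - M_Ax²/2)/EI  [x≤a] with R_A=-18/5, M_A=-12/5 = ((-18/5)·(8/3)³/6 - (-12/5)·(8/3)²/2)/10000 = -8/28125 m
Load 3 — point force P=17 kN at a=2 m (b=L-a=6):
  y_3 = -Pa²(L-x)²(3bL-(3b+a)(L-x))/(6L³EI)  [x>a] = -17·2²·(8-(8/3))²·(3·6·8-(3·6+2)·(8-(8/3)))/(6·8³·10000) = -119/50625 m
Load 4 — point force P=7 kN at a=16/3 m (b=L-a=8/3):
  y_4 = -Pb²x²(3aL-(3a+b)x)/(6L³EI)  [x≤a] = -7·(8/3)²·(8/3)²·(3·(16/3)·8-(3·(16/3)+(8/3))·(8/3))/(6·8³·10000) = -1232/1366875 m
Superposition: y = Σ y_i = -533/1366875 m ≈ -0.000390 m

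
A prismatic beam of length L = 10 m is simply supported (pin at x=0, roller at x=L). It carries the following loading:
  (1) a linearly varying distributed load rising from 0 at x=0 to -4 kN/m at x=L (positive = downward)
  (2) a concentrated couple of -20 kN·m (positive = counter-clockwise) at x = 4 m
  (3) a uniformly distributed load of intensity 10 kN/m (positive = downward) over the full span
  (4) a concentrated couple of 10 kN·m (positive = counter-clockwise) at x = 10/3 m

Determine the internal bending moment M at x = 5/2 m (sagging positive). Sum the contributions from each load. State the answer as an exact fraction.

M(5/2) = 605/8 kN·m

Load 1 — triangular load w₀=-4 kN/m (0→w₀ over full span):
  M_1 = w₀Lx/6 - w₀x³/(6L) = (-4)·10·(5/2)/6 - (-4)·(5/2)³/(6·10) = -125/8 kN·m
Load 2 — applied couple M₀=-20 kN·m at a=4 m (b=L-a=6):
  M_2 = M₀x/L  [x≤a] = (-20)·(5/2)/10 = -5 kN·m
Load 3 — uniform load w=10 kN/m over full span:
  M_3 = wx(L-x)/2 = 10·(5/2)·(10-(5/2))/2 = 375/4 kN·m
Load 4 — applied couple M₀=10 kN·m at a=10/3 m (b=L-a=20/3):
  M_4 = M₀x/L  [x≤a] = 10·(5/2)/10 = 5/2 kN·m
Superposition: M = Σ M_i = 605/8 kN·m ≈ 75.625000 kN·m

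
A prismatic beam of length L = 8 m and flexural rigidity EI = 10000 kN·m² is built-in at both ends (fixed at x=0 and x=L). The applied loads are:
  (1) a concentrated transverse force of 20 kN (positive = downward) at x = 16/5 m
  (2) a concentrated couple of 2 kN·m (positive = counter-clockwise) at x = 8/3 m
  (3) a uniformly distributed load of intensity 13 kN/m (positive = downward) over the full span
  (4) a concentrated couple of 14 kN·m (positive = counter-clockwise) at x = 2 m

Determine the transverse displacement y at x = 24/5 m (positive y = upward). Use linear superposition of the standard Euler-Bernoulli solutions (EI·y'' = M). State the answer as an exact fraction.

y(24/5) = -272021/17578125 m

Load 1 — point force P=20 kN at a=16/5 m (b=L-a=24/5):
  y_1 = -Pa²(L-x)²(3bL-(3b+a)(L-x))/(6L³EI)  [x>a] = -20·(16/5)²·(8-(24/5))²·(3·(24/5)·8-(3·(24/5)+(16/5))·(8-(24/5)))/(6·8³·10000) = -23552/5859375 m
Load 2 — applied couple M₀=2 kN·m at a=8/3 m (b=L-a=16/3):
  y_2 = (R_Ax³/6 - M_Ax²/2 - M₀(x-a)²/2)/EI  [x>a] with R_A=1/3, M_A=0 = ((1/3)·(24/5)³/6 - 0·(24/5)²/2 - 2·((24/5)-(8/3))²/2)/10000 = 112/703125 m
Load 3 — uniform load w=13 kN/m over full span:
  y_3 = -wx²(L-x)²/(24EI) = -13·(24/5)²·(8-(24/5))²/(24·10000) = -4992/390625 m
Load 4 — applied couple M₀=14 kN·m at a=2 m (b=L-a=6):
  y_4 = (R_Ax³/6 - M_Ax²/2 - M₀(x-a)²/2)/EI  [x>a] with R_A=63/32, M_A=-21/8 = ((63/32)·(24/5)³/6 - (-21/8)·(24/5)²/2 - 14·((24/5)-2)²/2)/10000 = 91/78125 m
Superposition: y = Σ y_i = -272021/17578125 m ≈ -0.015475 m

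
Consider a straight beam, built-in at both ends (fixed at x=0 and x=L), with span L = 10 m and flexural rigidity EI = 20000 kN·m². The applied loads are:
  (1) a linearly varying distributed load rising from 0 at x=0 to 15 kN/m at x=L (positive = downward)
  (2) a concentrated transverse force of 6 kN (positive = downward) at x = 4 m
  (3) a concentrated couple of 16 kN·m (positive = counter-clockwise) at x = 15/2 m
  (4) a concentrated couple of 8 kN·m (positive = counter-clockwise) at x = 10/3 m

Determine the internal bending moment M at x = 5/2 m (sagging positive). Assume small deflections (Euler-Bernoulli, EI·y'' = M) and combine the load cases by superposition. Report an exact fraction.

Load 1 — triangular load w₀=15 kN/m (0→w₀ over full span):
  M_1 = 3w₀Lx/20 - w₀L²/30 - w₀x³/(6L) = 3·15·10·(5/2)/20 - 15·10²/30 - 15·(5/2)³/(6·10) = 75/32 kN·m
Load 2 — point force P=6 kN at a=4 m (b=L-a=6):
  M_2 = Pb²(3a+b)x/L³ - Pab²/L²  [x≤a] = 6·6²·(3·4+6)·(5/2)/10³ - 6·4·6²/10² = 27/25 kN·m
Load 3 — applied couple M₀=16 kN·m at a=15/2 m (b=L-a=5/2):
  M_3 = R_Ax - M_A  [x≤a] with R_A=9/5, M_A=5 = (9/5)·(5/2) - 5 = -1/2 kN·m
Load 4 — applied couple M₀=8 kN·m at a=10/3 m (b=L-a=20/3):
  M_4 = R_Ax - M_A  [x≤a] with R_A=16/15, M_A=0 = (16/15)·(5/2) - 0 = 8/3 kN·m
Superposition: M = Σ M_i = 13417/2400 kN·m ≈ 5.590417 kN·m

M(5/2) = 13417/2400 kN·m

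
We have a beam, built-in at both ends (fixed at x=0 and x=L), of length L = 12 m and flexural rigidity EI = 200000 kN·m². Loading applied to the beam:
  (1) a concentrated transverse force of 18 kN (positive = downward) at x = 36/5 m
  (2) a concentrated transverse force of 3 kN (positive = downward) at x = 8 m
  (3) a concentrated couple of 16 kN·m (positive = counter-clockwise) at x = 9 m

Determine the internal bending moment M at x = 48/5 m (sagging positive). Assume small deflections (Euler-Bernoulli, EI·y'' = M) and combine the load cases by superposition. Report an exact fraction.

Load 1 — point force P=18 kN at a=36/5 m (b=L-a=24/5):
  M_1 = Pa²(a+3b)(L-x)/L³ - Pa²b/L²  [x>a] = 18·(36/5)²·((36/5)+3·(24/5))·(12-(48/5))/12³ - 18·(36/5)²·(24/5)/12² = -1944/625 kN·m
Load 2 — point force P=3 kN at a=8 m (b=L-a=4):
  M_2 = Pa²(a+3b)(L-x)/L³ - Pa²b/L²  [x>a] = 3·8²·(8+3·4)·(12-(48/5))/12³ - 3·8²·4/12² = 0 kN·m
Load 3 — applied couple M₀=16 kN·m at a=9 m (b=L-a=3):
  M_3 = R_Ax - M_A - M₀  [x>a] with R_A=3/2, M_A=5 = (3/2)·(48/5) - 5 - 16 = -33/5 kN·m
Superposition: M = Σ M_i = -6069/625 kN·m ≈ -9.710400 kN·m

M(48/5) = -6069/625 kN·m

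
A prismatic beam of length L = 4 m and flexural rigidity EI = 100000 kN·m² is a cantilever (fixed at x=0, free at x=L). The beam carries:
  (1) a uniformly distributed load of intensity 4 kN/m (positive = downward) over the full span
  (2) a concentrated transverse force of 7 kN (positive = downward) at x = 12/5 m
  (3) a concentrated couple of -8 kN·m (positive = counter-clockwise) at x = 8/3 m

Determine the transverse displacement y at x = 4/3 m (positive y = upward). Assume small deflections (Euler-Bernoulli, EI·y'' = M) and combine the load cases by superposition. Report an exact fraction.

Load 1 — uniform load w=4 kN/m over full span:
  y_1 = -wx²(x²-4Lx+6L²)/(24EI) = -4·(4/3)²·((4/3)²-4·4·(4/3)+6·4²)/(24·100000) = -172/759375 m
Load 2 — point force P=7 kN at a=12/5 m (b=L-a=8/5):
  y_2 = -Px²(3a-x)/(6EI)  [x≤a] = -7·(4/3)²·(3·(12/5)-(4/3))/(6·100000) = -154/1265625 m
Load 3 — applied couple M₀=-8 kN·m at a=8/3 m (b=L-a=4/3):
  y_3 = M₀x²/(2EI)  [x≤a] = (-8)·(4/3)²/(2·100000) = -2/28125 m
Superposition: y = Σ y_i = -1592/3796875 m ≈ -0.000419 m

y(4/3) = -1592/3796875 m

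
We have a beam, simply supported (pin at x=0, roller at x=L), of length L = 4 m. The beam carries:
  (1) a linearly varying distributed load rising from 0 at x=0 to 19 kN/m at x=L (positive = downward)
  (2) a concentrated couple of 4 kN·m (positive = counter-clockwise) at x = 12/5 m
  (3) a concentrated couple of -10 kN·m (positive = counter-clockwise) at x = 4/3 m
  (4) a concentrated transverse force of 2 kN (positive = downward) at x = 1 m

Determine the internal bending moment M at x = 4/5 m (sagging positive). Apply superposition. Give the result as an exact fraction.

M(4/5) = 1216/125 kN·m

Load 1 — triangular load w₀=19 kN/m (0→w₀ over full span):
  M_1 = w₀Lx/6 - w₀x³/(6L) = 19·4·(4/5)/6 - 19·(4/5)³/(6·4) = 1216/125 kN·m
Load 2 — applied couple M₀=4 kN·m at a=12/5 m (b=L-a=8/5):
  M_2 = M₀x/L  [x≤a] = 4·(4/5)/4 = 4/5 kN·m
Load 3 — applied couple M₀=-10 kN·m at a=4/3 m (b=L-a=8/3):
  M_3 = M₀x/L  [x≤a] = (-10)·(4/5)/4 = -2 kN·m
Load 4 — point force P=2 kN at a=1 m (b=L-a=3):
  M_4 = Pbx/L  [x≤a] = 2·3·(4/5)/4 = 6/5 kN·m
Superposition: M = Σ M_i = 1216/125 kN·m ≈ 9.728000 kN·m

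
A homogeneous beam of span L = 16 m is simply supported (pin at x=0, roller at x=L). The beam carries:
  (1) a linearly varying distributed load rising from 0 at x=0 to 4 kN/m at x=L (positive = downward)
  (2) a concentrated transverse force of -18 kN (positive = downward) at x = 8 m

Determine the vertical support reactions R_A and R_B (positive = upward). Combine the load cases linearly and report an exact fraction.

R_A = 5/3 kN, R_B = 37/3 kN

Load 1 — triangular load w₀=4 kN/m (0→w₀ over full span):
  R_A = w₀L/6 = 4·16/6 = 32/3 kN
  R_B = w₀L/3 = 4·16/3 = 64/3 kN
Load 2 — point force P=-18 kN at a=8 m (b=L-a=8):
  R_A = Pb/L = (-18)·8/16 = -9 kN
  R_B = Pa/L = (-18)·8/16 = -9 kN
Superposition: R_A = 5/3 kN, R_B = 37/3 kN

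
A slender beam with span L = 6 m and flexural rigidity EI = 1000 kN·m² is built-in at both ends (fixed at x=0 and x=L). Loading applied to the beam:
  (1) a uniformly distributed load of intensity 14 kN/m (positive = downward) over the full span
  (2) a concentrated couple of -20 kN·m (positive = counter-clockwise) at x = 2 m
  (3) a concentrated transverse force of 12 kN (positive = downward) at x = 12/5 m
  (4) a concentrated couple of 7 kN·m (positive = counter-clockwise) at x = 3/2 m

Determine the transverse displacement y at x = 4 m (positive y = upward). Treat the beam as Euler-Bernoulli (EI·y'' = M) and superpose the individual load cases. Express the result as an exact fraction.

Load 1 — uniform load w=14 kN/m over full span:
  y_1 = -wx²(L-x)²/(24EI) = -14·4²·(6-4)²/(24·1000) = -14/375 m
Load 2 — applied couple M₀=-20 kN·m at a=2 m (b=L-a=4):
  y_2 = (R_Ax³/6 - M_Ax²/2 - M₀(x-a)²/2)/EI  [x>a] with R_A=-40/9, M_A=0 = ((-40/9)·4³/6 - 0·4²/2 - (-20)·(4-2)²/2)/1000 = -1/135 m
Load 3 — point force P=12 kN at a=12/5 m (b=L-a=18/5):
  y_3 = -Pa²(L-x)²(3bL-(3b+a)(L-x))/(6L³EI)  [x>a] = -12·(12/5)²·(6-4)²·(3·(18/5)·6-(3·(18/5)+(12/5))·(6-4))/(6·6³·1000) = -128/15625 m
Load 4 — applied couple M₀=7 kN·m at a=3/2 m (b=L-a=9/2):
  y_4 = (R_Ax³/6 - M_Ax²/2 - M₀(x-a)²/2)/EI  [x>a] with R_A=21/16, M_A=-21/16 = ((21/16)·4³/6 - (-21/16)·4²/2 - 7·(4-(3/2))²/2)/1000 = 21/8000 m
Superposition: y = Σ y_i = -1358309/27000000 m ≈ -0.050308 m

y(4) = -1358309/27000000 m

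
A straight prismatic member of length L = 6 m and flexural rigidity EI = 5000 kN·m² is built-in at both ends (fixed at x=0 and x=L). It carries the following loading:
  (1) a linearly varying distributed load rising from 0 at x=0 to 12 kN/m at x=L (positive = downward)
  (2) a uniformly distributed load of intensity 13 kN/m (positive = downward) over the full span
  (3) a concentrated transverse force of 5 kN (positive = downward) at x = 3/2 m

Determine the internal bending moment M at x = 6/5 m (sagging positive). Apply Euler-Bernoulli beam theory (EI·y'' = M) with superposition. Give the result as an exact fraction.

M(6/5) = -10929/4000 kN·m

Load 1 — triangular load w₀=12 kN/m (0→w₀ over full span):
  M_1 = 3w₀Lx/20 - w₀L²/30 - w₀x³/(6L) = 3·12·6·(6/5)/20 - 12·6²/30 - 12·(6/5)³/(6·6) = -252/125 kN·m
Load 2 — uniform load w=13 kN/m over full span:
  M_2 = wLx/2 - wL²/12 - wx²/2 = 13·6·(6/5)/2 - 13·6²/12 - 13·(6/5)²/2 = -39/25 kN·m
Load 3 — point force P=5 kN at a=3/2 m (b=L-a=9/2):
  M_3 = Pb²(3a+b)x/L³ - Pab²/L²  [x≤a] = 5·(9/2)²·(3·(3/2)+(9/2))·(6/5)/6³ - 5·(3/2)·(9/2)²/6² = 27/32 kN·m
Superposition: M = Σ M_i = -10929/4000 kN·m ≈ -2.732250 kN·m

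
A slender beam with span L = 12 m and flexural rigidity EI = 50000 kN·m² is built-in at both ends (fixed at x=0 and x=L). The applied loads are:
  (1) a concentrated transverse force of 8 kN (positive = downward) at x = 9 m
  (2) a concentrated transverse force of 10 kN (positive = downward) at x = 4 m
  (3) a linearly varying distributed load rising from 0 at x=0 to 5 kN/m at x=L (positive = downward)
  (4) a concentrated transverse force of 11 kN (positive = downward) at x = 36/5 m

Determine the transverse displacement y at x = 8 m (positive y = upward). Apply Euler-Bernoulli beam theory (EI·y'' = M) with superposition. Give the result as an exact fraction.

Load 1 — point force P=8 kN at a=9 m (b=L-a=3):
  y_1 = -Pb²x²(3aL-(3a+b)x)/(6L³EI)  [x≤a] = -8·3²·8²·(3·9·12-(3·9+3)·8)/(6·12³·50000) = -7/9375 m
Load 2 — point force P=10 kN at a=4 m (b=L-a=8):
  y_2 = -Pa²(L-x)²(3bL-(3b+a)(L-x))/(6L³EI)  [x>a] = -10·4²·(12-8)²·(3·8·12-(3·8+4)·(12-8))/(6·12³·50000) = -44/50625 m
Load 3 — triangular load w₀=5 kN/m (0→w₀ over full span):
  y_3 = -w₀x²(L-x)²(x+2L)/(120LEI) = -5·8²·(12-8)²·(8+2·12)/(120·12·50000) = -64/28125 m
Load 4 — point force P=11 kN at a=36/5 m (b=L-a=24/5):
  y_4 = -Pa²(L-x)²(3bL-(3b+a)(L-x))/(6L³EI)  [x>a] = -11·(36/5)²·(12-8)²·(3·(24/5)·12-(3·(24/5)+(36/5))·(12-8))/(6·12³·50000) = -594/390625 m
Superposition: y = Σ y_i = -171239/31640625 m ≈ -0.005412 m

y(8) = -171239/31640625 m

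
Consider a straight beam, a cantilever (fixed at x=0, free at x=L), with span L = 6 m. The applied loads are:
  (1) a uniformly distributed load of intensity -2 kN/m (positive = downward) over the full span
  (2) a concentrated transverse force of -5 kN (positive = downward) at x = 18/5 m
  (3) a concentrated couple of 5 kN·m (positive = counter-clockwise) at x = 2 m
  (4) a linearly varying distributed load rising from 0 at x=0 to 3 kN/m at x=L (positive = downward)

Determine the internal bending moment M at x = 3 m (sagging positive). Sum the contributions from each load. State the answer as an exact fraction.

M(3) = 3/4 kN·m

Load 1 — uniform load w=-2 kN/m over full span:
  M_1 = -w(L-x)²/2 = -(-2)·(6-3)²/2 = 9 kN·m
Load 2 — point force P=-5 kN at a=18/5 m (b=L-a=12/5):
  M_2 = -P(a-x)  [x≤a] = -(-5)·((18/5)-3) = 3 kN·m
Load 3 — applied couple M₀=5 kN·m at a=2 m (b=L-a=4):
  M_3 = 0  [x>a] = 0 kN·m
Load 4 — triangular load w₀=3 kN/m (0→w₀ over full span):
  M_4 = w₀Lx/2 - w₀L²/3 - w₀x³/(6L) = 3·6·3/2 - 3·6²/3 - 3·3³/(6·6) = -45/4 kN·m
Superposition: M = Σ M_i = 3/4 kN·m ≈ 0.750000 kN·m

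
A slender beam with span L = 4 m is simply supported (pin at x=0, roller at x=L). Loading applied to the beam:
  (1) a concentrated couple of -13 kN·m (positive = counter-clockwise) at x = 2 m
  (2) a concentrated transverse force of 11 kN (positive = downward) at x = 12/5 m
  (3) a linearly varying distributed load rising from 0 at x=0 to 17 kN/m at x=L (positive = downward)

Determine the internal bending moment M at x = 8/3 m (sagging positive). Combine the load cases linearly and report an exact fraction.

M(8/3) = 12119/405 kN·m

Load 1 — applied couple M₀=-13 kN·m at a=2 m (b=L-a=2):
  M_1 = M₀x/L - M₀  [x>a] = (-13)·(8/3)/4 - (-13) = 13/3 kN·m
Load 2 — point force P=11 kN at a=12/5 m (b=L-a=8/5):
  M_2 = Pa(L-x)/L  [x>a] = 11·(12/5)·(4-(8/3))/4 = 44/5 kN·m
Load 3 — triangular load w₀=17 kN/m (0→w₀ over full span):
  M_3 = w₀Lx/6 - w₀x³/(6L) = 17·4·(8/3)/6 - 17·(8/3)³/(6·4) = 1360/81 kN·m
Superposition: M = Σ M_i = 12119/405 kN·m ≈ 29.923457 kN·m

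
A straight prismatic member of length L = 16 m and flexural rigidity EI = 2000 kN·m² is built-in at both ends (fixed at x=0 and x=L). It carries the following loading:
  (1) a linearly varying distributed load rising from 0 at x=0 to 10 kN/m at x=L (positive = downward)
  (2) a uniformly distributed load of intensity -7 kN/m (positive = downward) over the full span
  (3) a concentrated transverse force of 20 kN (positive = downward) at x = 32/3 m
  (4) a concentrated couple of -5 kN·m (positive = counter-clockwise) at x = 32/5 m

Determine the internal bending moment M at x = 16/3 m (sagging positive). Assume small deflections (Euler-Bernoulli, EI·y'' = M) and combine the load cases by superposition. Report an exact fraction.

M(16/3) = -2803/135 kN·m

Load 1 — triangular load w₀=10 kN/m (0→w₀ over full span):
  M_1 = 3w₀Lx/20 - w₀L²/30 - w₀x³/(6L) = 3·10·16·(16/3)/20 - 10·16²/30 - 10·(16/3)³/(6·16) = 2176/81 kN·m
Load 2 — uniform load w=-7 kN/m over full span:
  M_2 = wLx/2 - wL²/12 - wx²/2 = (-7)·16·(16/3)/2 - (-7)·16²/12 - (-7)·(16/3)²/2 = -448/9 kN·m
Load 3 — point force P=20 kN at a=32/3 m (b=L-a=16/3):
  M_3 = Pb²(3a+b)x/L³ - Pab²/L²  [x≤a] = 20·(16/3)²·(3·(32/3)+(16/3))·(16/3)/16³ - 20·(32/3)·(16/3)²/16² = 320/81 kN·m
Load 4 — applied couple M₀=-5 kN·m at a=32/5 m (b=L-a=48/5):
  M_4 = R_Ax - M_A  [x≤a] with R_A=-9/20, M_A=-3/5 = (-9/20)·(16/3) - (-3/5) = -9/5 kN·m
Superposition: M = Σ M_i = -2803/135 kN·m ≈ -20.762963 kN·m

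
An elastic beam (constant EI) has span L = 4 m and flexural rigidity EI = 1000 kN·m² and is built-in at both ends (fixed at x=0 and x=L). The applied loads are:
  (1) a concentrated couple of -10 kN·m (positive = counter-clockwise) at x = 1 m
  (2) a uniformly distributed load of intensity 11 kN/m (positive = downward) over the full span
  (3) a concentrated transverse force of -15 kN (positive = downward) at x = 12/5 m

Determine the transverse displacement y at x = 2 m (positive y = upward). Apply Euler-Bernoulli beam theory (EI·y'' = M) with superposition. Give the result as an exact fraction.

y(2) = -803/150000 m

Load 1 — applied couple M₀=-10 kN·m at a=1 m (b=L-a=3):
  y_1 = (R_Ax³/6 - M_Ax²/2 - M₀(x-a)²/2)/EI  [x>a] with R_A=-45/16, M_A=15/8 = ((-45/16)·2³/6 - (15/8)·2²/2 - (-10)·(2-1)²/2)/1000 = -1/400 m
Load 2 — uniform load w=11 kN/m over full span:
  y_2 = -wx²(L-x)²/(24EI) = -11·2²·(4-2)²/(24·1000) = -11/1500 m
Load 3 — point force P=-15 kN at a=12/5 m (b=L-a=8/5):
  y_3 = -Pb²x²(3aL-(3a+b)x)/(6L³EI)  [x≤a] = -(-15)·(8/5)²·2²·(3·(12/5)·4-(3·(12/5)+(8/5))·2)/(6·4³·1000) = 14/3125 m
Superposition: y = Σ y_i = -803/150000 m ≈ -0.005353 m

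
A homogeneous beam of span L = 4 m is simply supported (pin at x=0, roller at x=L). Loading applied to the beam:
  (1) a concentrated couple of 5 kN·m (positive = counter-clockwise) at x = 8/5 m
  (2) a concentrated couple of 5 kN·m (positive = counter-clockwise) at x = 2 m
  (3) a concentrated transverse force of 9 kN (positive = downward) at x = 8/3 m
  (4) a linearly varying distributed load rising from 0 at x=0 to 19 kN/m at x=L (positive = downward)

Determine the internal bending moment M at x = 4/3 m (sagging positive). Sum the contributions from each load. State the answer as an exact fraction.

Load 1 — applied couple M₀=5 kN·m at a=8/5 m (b=L-a=12/5):
  M_1 = M₀x/L  [x≤a] = 5·(4/3)/4 = 5/3 kN·m
Load 2 — applied couple M₀=5 kN·m at a=2 m (b=L-a=2):
  M_2 = M₀x/L  [x≤a] = 5·(4/3)/4 = 5/3 kN·m
Load 3 — point force P=9 kN at a=8/3 m (b=L-a=4/3):
  M_3 = Pbx/L  [x≤a] = 9·(4/3)·(4/3)/4 = 4 kN·m
Load 4 — triangular load w₀=19 kN/m (0→w₀ over full span):
  M_4 = w₀Lx/6 - w₀x³/(6L) = 19·4·(4/3)/6 - 19·(4/3)³/(6·4) = 1216/81 kN·m
Superposition: M = Σ M_i = 1810/81 kN·m ≈ 22.345679 kN·m

M(4/3) = 1810/81 kN·m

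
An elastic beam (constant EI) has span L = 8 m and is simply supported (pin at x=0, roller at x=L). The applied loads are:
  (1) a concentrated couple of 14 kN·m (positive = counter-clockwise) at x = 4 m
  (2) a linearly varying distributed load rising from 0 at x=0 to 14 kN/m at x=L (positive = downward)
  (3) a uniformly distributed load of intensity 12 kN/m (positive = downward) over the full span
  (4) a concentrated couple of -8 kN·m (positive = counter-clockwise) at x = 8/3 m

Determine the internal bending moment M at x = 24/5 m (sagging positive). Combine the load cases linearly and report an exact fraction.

M(24/5) = 18388/125 kN·m

Load 1 — applied couple M₀=14 kN·m at a=4 m (b=L-a=4):
  M_1 = M₀x/L - M₀  [x>a] = 14·(24/5)/8 - 14 = -28/5 kN·m
Load 2 — triangular load w₀=14 kN/m (0→w₀ over full span):
  M_2 = w₀Lx/6 - w₀x³/(6L) = 14·8·(24/5)/6 - 14·(24/5)³/(6·8) = 7168/125 kN·m
Load 3 — uniform load w=12 kN/m over full span:
  M_3 = wx(L-x)/2 = 12·(24/5)·(8-(24/5))/2 = 2304/25 kN·m
Load 4 — applied couple M₀=-8 kN·m at a=8/3 m (b=L-a=16/3):
  M_4 = M₀x/L - M₀  [x>a] = (-8)·(24/5)/8 - (-8) = 16/5 kN·m
Superposition: M = Σ M_i = 18388/125 kN·m ≈ 147.104000 kN·m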